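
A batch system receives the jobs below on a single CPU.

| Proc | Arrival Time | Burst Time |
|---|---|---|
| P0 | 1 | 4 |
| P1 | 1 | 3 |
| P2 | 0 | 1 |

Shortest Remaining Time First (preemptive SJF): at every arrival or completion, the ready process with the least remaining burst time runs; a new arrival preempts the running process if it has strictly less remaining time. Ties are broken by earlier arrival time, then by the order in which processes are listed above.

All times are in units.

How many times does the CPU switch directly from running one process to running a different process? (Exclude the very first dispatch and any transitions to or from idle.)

Timeline: | P2 0-1 | P1 1-4 | P0 4-8 |
Completion: P0=8  P1=4  P2=1

2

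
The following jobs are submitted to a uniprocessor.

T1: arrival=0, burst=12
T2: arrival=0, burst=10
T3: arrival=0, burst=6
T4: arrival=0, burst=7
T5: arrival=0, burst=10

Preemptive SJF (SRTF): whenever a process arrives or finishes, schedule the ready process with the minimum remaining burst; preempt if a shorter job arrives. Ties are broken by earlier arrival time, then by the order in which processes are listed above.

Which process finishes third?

T2

Schedule: | T3 0-6 | T4 6-13 | T2 13-23 | T5 23-33 | T1 33-45 |
Completion: T1=45  T2=23  T3=6  T4=13  T5=33
Finish order: T3 → T4 → T2 → T5 → T1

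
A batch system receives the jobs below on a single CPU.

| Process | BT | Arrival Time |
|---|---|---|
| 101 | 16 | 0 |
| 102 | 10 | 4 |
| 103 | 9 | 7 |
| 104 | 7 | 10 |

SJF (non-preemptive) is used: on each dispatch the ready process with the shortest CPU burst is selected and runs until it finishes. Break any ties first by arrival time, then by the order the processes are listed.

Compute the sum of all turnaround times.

92

Schedule: | 101 0-16 | 104 16-23 | 103 23-32 | 102 32-42 |
Completion: 101=16  102=42  103=32  104=23
Turnaround = completion − arrival: 101=16, 102=38, 103=25, 104=13
Total turnaround = 16 + 38 + 25 + 13 = 92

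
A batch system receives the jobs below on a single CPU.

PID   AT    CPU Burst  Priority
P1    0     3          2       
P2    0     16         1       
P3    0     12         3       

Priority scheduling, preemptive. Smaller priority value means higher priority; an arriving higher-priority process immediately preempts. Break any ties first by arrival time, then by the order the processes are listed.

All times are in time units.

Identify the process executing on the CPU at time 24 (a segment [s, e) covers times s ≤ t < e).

P3

Timeline: | P2 0-16 | P1 16-19 | P3 19-31 |
Completion: P1=19  P2=16  P3=31
Turnaround (C−A): P1=19  P2=16  P3=31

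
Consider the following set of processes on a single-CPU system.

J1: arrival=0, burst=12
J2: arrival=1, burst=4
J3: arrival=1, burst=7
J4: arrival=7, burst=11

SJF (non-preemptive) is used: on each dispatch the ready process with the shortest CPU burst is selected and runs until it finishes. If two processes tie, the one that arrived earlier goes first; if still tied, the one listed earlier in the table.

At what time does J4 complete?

34

Timeline: | J1 0-12 | J2 12-16 | J3 16-23 | J4 23-34 |
Completion: J1=12  J2=16  J3=23  J4=34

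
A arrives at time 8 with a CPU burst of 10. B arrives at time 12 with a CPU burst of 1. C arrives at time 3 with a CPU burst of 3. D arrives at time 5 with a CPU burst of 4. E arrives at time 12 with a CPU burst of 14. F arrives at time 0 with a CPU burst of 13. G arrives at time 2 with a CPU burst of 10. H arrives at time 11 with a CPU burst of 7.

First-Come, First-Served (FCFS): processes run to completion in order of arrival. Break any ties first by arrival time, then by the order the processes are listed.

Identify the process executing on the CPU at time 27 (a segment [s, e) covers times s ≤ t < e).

D

Gantt: | F 0-13 | G 13-23 | C 23-26 | D 26-30 | A 30-40 | H 40-47 | B 47-48 | E 48-62 |
Completion: A=40  B=48  C=26  D=30  E=62  F=13  G=23  H=47
Turnaround (C−A): A=32  B=36  C=23  D=25  E=50  F=13  G=21  H=36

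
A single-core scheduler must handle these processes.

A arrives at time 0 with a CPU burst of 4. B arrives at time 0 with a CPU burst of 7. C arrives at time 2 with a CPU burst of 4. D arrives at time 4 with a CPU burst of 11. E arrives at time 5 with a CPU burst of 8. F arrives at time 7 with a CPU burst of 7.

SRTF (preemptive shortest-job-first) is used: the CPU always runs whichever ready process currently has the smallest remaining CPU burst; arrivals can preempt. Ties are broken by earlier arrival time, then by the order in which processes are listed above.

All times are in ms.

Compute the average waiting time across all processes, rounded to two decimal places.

10.17

Timeline: | A 0-4 | C 4-8 | B 8-15 | F 15-22 | E 22-30 | D 30-41 |
Completion: A=4  B=15  C=8  D=41  E=30  F=22
Turnaround (C−A): A=4  B=15  C=6  D=37  E=25  F=15
Waiting times: A=0, B=8, C=2, D=26, E=17, F=8
Average waiting = (0+8+2+26+17+8) / 6 = 61/6 = 10.17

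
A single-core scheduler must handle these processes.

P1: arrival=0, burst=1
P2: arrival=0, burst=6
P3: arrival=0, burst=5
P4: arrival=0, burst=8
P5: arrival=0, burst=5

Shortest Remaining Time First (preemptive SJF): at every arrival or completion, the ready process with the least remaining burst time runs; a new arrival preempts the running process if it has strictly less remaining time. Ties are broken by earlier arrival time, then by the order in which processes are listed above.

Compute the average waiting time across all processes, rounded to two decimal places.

7.00

Timeline: | P1 0-1 | P3 1-6 | P5 6-11 | P2 11-17 | P4 17-25 |
Completion: P1=1  P2=17  P3=6  P4=25  P5=11
Turnaround (C−A): P1=1  P2=17  P3=6  P4=25  P5=11
Waiting times: P1=0, P2=11, P3=1, P4=17, P5=6
Average waiting = (0+11+1+17+6) / 5 = 35/5 = 7.00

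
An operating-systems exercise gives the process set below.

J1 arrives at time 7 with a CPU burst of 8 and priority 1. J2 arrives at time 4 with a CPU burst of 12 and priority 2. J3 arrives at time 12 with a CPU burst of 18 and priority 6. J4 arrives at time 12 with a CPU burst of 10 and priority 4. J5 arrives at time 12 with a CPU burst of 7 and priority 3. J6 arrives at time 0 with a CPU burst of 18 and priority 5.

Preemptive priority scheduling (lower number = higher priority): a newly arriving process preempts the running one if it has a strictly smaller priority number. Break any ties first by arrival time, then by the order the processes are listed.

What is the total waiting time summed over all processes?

119

Timeline: | J6 0-4 | J2 4-7 | J1 7-15 | J2 15-24 | J5 24-31 | J4 31-41 | J6 41-55 | J3 55-73 |
Completion: J1=15  J2=24  J3=73  J4=41  J5=31  J6=55
Waiting = turnaround − burst: J1=0, J2=8, J3=43, J4=19, J5=12, J6=37
Total waiting = 0 + 8 + 43 + 19 + 12 + 37 = 119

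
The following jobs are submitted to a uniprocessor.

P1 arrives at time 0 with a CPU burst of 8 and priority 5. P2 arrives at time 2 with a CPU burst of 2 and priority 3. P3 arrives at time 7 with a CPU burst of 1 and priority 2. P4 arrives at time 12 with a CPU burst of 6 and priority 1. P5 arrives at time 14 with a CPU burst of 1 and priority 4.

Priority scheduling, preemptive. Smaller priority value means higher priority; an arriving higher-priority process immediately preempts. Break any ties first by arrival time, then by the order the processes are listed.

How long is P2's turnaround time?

2

Schedule: | P1 0-2 | P2 2-4 | P1 4-7 | P3 7-8 | P1 8-11 | idle 11-12 | P4 12-18 | P5 18-19 |
Completion: P1=11  P2=4  P3=8  P4=18  P5=19
Turnaround (C−A): P1=11  P2=2  P3=1  P4=6  P5=5
Turnaround(P2) = completion − arrival = 4 − 2 = 2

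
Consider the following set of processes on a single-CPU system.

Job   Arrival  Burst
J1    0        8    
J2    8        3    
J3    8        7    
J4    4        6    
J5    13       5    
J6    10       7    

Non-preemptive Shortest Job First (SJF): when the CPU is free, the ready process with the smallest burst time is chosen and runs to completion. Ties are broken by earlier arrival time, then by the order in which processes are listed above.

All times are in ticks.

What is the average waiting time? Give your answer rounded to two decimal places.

Timeline: | J1 0-8 | J2 8-11 | J4 11-17 | J5 17-22 | J3 22-29 | J6 29-36 |
Completion: J1=8  J2=11  J3=29  J4=17  J5=22  J6=36
Waiting times: J1=0, J2=0, J3=14, J4=7, J5=4, J6=19
Average waiting = (0+0+14+7+4+19) / 6 = 44/6 = 7.33

7.33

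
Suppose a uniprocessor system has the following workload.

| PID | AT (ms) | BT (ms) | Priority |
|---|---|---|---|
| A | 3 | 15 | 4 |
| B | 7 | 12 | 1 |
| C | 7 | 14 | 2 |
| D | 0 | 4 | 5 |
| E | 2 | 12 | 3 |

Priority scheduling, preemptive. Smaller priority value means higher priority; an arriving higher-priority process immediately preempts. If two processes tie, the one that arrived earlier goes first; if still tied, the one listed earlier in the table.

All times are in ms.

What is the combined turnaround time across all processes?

185

Timeline: | D 0-2 | E 2-7 | B 7-19 | C 19-33 | E 33-40 | A 40-55 | D 55-57 |
Completion: A=55  B=19  C=33  D=57  E=40
Turnaround (C−A): A=52  B=12  C=26  D=57  E=38
Turnaround = completion − arrival: A=52, B=12, C=26, D=57, E=38
Total turnaround = 52 + 12 + 26 + 57 + 38 = 185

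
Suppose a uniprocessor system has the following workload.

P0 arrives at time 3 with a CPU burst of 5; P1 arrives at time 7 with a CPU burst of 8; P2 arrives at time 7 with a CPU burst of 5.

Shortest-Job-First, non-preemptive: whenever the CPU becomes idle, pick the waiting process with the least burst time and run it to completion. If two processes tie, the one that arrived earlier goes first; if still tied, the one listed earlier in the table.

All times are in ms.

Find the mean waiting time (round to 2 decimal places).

2.33

Timeline: | idle 0-3 | P0 3-8 | P2 8-13 | P1 13-21 |
Completion: P0=8  P1=21  P2=13
Waiting times: P0=0, P1=6, P2=1
Average waiting = (0+6+1) / 3 = 7/3 = 2.33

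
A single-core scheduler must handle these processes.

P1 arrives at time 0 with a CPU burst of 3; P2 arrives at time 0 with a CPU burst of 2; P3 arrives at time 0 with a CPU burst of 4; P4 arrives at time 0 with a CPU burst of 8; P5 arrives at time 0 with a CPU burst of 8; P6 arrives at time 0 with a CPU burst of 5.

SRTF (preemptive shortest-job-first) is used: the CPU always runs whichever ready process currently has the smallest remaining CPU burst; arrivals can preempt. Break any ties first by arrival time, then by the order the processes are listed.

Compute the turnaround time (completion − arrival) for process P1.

Timeline: | P2 0-2 | P1 2-5 | P3 5-9 | P6 9-14 | P4 14-22 | P5 22-30 |
Completion: P1=5  P2=2  P3=9  P4=22  P5=30  P6=14
Turnaround (C−A): P1=5  P2=2  P3=9  P4=22  P5=30  P6=14
Turnaround(P1) = completion − arrival = 5 − 0 = 5

5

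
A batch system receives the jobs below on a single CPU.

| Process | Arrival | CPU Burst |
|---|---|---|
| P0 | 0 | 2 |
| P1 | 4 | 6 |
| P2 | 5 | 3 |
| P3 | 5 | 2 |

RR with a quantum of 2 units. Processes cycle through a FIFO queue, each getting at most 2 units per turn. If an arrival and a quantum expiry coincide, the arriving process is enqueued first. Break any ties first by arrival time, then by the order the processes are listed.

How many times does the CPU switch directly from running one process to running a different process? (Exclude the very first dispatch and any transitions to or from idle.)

Schedule: | P0 0-2 | idle 2-4 | P1 4-6 | P2 6-8 | P3 8-10 | P1 10-12 | P2 12-13 | P1 13-15 |
Completion: P0=2  P1=15  P2=13  P3=10

5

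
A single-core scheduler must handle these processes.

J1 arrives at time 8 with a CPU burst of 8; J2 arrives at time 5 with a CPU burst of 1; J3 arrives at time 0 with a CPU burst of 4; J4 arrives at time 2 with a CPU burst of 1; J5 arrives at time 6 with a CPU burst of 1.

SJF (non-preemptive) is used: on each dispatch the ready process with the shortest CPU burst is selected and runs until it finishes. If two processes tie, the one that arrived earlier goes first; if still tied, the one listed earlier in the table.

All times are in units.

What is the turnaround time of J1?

Gantt: | J3 0-4 | J4 4-5 | J2 5-6 | J5 6-7 | idle 7-8 | J1 8-16 |
Completion: J1=16  J2=6  J3=4  J4=5  J5=7
Turnaround(J1) = completion − arrival = 16 − 8 = 8

8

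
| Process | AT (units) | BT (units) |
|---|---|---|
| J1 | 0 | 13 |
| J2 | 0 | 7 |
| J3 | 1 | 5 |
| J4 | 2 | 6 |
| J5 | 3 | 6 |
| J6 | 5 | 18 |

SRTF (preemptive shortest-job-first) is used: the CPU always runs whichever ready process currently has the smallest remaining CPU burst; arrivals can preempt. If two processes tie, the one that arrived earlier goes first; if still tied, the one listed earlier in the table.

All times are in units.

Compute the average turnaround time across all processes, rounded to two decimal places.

Gantt: | J2 0-1 | J3 1-6 | J2 6-12 | J4 12-18 | J5 18-24 | J1 24-37 | J6 37-55 |
Completion: J1=37  J2=12  J3=6  J4=18  J5=24  J6=55
Turnaround times: J1=37, J2=12, J3=5, J4=16, J5=21, J6=50
Average turnaround = (37+12+5+16+21+50) / 6 = 141/6 = 23.50

23.50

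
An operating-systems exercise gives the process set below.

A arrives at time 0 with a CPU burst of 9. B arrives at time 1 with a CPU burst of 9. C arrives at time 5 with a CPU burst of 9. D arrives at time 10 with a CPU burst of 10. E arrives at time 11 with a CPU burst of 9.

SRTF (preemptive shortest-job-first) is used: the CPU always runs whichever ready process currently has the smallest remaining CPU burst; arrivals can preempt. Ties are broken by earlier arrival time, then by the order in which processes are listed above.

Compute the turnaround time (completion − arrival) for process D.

36

Gantt: | A 0-9 | B 9-18 | C 18-27 | E 27-36 | D 36-46 |
Completion: A=9  B=18  C=27  D=46  E=36
Turnaround (C−A): A=9  B=17  C=22  D=36  E=25
Turnaround(D) = completion − arrival = 46 − 10 = 36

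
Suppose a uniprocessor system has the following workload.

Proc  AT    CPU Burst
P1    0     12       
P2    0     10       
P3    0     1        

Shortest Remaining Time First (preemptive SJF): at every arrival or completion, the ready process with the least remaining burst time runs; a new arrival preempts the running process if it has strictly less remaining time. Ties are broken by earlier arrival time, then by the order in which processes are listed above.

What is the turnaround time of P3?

1

Schedule: | P3 0-1 | P2 1-11 | P1 11-23 |
Completion: P1=23  P2=11  P3=1
Turnaround (C−A): P1=23  P2=11  P3=1
Turnaround(P3) = completion − arrival = 1 − 0 = 1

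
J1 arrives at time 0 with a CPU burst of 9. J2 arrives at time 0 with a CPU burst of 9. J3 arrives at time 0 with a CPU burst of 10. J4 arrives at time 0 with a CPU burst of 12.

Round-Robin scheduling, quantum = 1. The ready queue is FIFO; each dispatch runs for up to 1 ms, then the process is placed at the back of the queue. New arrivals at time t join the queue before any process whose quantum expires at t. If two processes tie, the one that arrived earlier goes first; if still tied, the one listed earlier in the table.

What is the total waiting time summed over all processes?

104

Gantt: | J1 0-1 | J2 1-2 | J3 2-3 | J4 3-4 | J1 4-5 | J2 5-6 | J3 6-7 | J4 7-8 | J1 8-9 | J2 9-10 | J3 10-11 | J4 11-12 | J1 12-13 | J2 13-14 | J3 14-15 | J4 15-16 | J1 16-17 | J2 17-18 | J3 18-19 | J4 19-20 | J1 20-21 | J2 21-22 | J3 22-23 | J4 23-24 | J1 24-25 | J2 25-26 | J3 26-27 | J4 27-28 | J1 28-29 | J2 29-30 | J3 30-31 | J4 31-32 | J1 32-33 | J2 33-34 | J3 34-35 | J4 35-36 | J3 36-37 | J4 37-40 |
Completion: J1=33  J2=34  J3=37  J4=40
Turnaround (C−A): J1=33  J2=34  J3=37  J4=40
Waiting = turnaround − burst: J1=24, J2=25, J3=27, J4=28
Total waiting = 24 + 25 + 27 + 28 = 104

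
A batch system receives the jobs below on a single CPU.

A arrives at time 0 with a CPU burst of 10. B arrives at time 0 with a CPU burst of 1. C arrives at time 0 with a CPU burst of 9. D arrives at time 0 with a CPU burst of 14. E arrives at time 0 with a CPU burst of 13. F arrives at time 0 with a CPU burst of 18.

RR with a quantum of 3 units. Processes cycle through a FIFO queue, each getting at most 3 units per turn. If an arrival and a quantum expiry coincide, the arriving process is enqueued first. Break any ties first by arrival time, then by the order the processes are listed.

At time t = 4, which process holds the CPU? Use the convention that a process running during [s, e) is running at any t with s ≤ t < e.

Schedule: | A 0-3 | B 3-4 | C 4-7 | D 7-10 | E 10-13 | F 13-16 | A 16-19 | C 19-22 | D 22-25 | E 25-28 | F 28-31 | A 31-34 | C 34-37 | D 37-40 | E 40-43 | F 43-46 | A 46-47 | D 47-50 | E 50-53 | F 53-56 | D 56-58 | E 58-59 | F 59-65 |
Completion: A=47  B=4  C=37  D=58  E=59  F=65
Turnaround (C−A): A=47  B=4  C=37  D=58  E=59  F=65

C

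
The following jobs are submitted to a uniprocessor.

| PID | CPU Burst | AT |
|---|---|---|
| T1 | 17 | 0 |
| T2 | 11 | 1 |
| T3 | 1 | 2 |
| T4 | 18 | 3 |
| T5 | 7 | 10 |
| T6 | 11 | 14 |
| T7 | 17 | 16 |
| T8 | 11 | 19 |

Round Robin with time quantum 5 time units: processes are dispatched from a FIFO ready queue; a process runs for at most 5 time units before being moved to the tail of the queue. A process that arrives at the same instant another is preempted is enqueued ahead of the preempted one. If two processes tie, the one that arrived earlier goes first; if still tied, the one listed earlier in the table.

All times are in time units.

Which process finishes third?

Schedule: | T1 0-5 | T2 5-10 | T3 10-11 | T4 11-16 | T1 16-21 | T5 21-26 | T2 26-31 | T6 31-36 | T7 36-41 | T4 41-46 | T8 46-51 | T1 51-56 | T5 56-58 | T2 58-59 | T6 59-64 | T7 64-69 | T4 69-74 | T8 74-79 | T1 79-81 | T6 81-82 | T7 82-87 | T4 87-90 | T8 90-91 | T7 91-93 |
Completion: T1=81  T2=59  T3=11  T4=90  T5=58  T6=82  T7=93  T8=91
Turnaround (C−A): T1=81  T2=58  T3=9  T4=87  T5=48  T6=68  T7=77  T8=72
Finish order: T3 → T5 → T2 → T1 → T6 → T4 → T8 → T7

T2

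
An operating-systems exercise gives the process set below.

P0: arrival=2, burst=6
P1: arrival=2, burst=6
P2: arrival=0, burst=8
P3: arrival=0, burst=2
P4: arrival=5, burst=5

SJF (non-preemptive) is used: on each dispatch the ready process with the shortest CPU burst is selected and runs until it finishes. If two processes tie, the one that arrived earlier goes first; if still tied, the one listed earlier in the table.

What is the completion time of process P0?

Timeline: | P3 0-2 | P0 2-8 | P4 8-13 | P1 13-19 | P2 19-27 |
Completion: P0=8  P1=19  P2=27  P3=2  P4=13
Turnaround (C−A): P0=6  P1=17  P2=27  P3=2  P4=8

8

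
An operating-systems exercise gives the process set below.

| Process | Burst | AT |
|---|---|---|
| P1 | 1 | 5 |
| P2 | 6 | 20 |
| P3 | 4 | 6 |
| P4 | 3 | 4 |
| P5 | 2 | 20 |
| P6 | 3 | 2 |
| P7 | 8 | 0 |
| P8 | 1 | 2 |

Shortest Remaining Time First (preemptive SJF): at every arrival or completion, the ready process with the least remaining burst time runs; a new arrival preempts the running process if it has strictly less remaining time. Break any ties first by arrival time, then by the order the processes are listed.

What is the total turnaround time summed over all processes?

51

Timeline: | P7 0-2 | P8 2-3 | P6 3-6 | P1 6-7 | P4 7-10 | P3 10-14 | P7 14-20 | P5 20-22 | P2 22-28 |
Completion: P1=7  P2=28  P3=14  P4=10  P5=22  P6=6  P7=20  P8=3
Turnaround = completion − arrival: P1=2, P2=8, P3=8, P4=6, P5=2, P6=4, P7=20, P8=1
Total turnaround = 2 + 8 + 8 + 6 + 2 + 4 + 20 + 1 = 51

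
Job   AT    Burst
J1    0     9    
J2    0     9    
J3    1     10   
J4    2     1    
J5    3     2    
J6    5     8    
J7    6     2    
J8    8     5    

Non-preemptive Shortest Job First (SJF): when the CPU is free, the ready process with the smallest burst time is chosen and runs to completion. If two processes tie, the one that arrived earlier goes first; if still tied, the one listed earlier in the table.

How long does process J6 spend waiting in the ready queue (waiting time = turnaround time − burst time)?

14

Gantt: | J1 0-9 | J4 9-10 | J5 10-12 | J7 12-14 | J8 14-19 | J6 19-27 | J2 27-36 | J3 36-46 |
Completion: J1=9  J2=36  J3=46  J4=10  J5=12  J6=27  J7=14  J8=19
Turnaround (C−A): J1=9  J2=36  J3=45  J4=8  J5=9  J6=22  J7=8  J8=11
Waiting(J6) = turnaround − burst = 22 − 8 = 14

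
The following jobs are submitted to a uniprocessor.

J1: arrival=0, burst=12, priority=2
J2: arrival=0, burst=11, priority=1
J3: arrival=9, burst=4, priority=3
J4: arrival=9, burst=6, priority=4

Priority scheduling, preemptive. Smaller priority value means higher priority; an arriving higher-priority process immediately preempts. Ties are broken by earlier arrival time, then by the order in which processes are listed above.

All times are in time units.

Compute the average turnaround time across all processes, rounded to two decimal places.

19.00

Timeline: | J2 0-11 | J1 11-23 | J3 23-27 | J4 27-33 |
Completion: J1=23  J2=11  J3=27  J4=33
Turnaround times: J1=23, J2=11, J3=18, J4=24
Average turnaround = (23+11+18+24) / 4 = 76/4 = 19.00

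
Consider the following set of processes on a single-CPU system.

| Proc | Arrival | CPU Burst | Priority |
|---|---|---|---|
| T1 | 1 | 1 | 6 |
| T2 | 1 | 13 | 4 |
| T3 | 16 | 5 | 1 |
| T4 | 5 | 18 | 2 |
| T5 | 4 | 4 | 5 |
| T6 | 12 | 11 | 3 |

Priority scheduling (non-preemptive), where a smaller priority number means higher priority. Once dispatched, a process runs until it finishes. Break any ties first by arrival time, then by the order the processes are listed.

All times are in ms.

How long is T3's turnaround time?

21

Schedule: | idle 0-1 | T2 1-14 | T4 14-32 | T3 32-37 | T6 37-48 | T5 48-52 | T1 52-53 |
Completion: T1=53  T2=14  T3=37  T4=32  T5=52  T6=48
Turnaround (C−A): T1=52  T2=13  T3=21  T4=27  T5=48  T6=36
Turnaround(T3) = completion − arrival = 37 − 16 = 21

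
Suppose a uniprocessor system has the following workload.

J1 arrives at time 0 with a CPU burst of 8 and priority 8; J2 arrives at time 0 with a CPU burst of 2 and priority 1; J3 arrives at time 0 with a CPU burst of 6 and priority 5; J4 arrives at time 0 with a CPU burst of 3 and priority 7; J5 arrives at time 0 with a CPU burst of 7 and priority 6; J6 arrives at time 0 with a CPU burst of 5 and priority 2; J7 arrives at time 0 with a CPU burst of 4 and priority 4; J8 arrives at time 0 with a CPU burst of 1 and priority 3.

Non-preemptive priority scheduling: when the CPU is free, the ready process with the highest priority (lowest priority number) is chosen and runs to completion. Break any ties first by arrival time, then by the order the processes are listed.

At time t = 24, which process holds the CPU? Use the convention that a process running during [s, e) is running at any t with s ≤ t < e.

Gantt: | J2 0-2 | J6 2-7 | J8 7-8 | J7 8-12 | J3 12-18 | J5 18-25 | J4 25-28 | J1 28-36 |
Completion: J1=36  J2=2  J3=18  J4=28  J5=25  J6=7  J7=12  J8=8
Turnaround (C−A): J1=36  J2=2  J3=18  J4=28  J5=25  J6=7  J7=12  J8=8

J5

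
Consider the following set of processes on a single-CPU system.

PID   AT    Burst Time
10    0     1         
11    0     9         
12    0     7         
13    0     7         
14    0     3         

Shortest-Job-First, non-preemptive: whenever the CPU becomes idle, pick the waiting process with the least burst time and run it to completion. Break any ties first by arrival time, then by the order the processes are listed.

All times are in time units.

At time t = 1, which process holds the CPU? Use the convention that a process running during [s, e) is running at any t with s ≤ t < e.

Schedule: | 10 0-1 | 14 1-4 | 12 4-11 | 13 11-18 | 11 18-27 |
Completion: 10=1  11=27  12=11  13=18  14=4

14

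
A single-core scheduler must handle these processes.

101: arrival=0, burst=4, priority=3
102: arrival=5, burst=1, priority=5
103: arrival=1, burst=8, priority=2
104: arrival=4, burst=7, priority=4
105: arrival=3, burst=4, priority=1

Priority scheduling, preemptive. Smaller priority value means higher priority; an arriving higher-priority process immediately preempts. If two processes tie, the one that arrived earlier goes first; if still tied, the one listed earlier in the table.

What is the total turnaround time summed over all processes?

70

Schedule: | 101 0-1 | 103 1-3 | 105 3-7 | 103 7-13 | 101 13-16 | 104 16-23 | 102 23-24 |
Completion: 101=16  102=24  103=13  104=23  105=7
Turnaround = completion − arrival: 101=16, 102=19, 103=12, 104=19, 105=4
Total turnaround = 16 + 19 + 12 + 19 + 4 = 70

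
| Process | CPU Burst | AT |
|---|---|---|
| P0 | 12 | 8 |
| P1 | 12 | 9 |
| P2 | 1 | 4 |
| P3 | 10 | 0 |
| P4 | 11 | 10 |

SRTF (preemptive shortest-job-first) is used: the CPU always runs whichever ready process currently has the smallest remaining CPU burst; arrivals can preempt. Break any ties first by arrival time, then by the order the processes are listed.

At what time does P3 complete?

Schedule: | P3 0-4 | P2 4-5 | P3 5-11 | P4 11-22 | P0 22-34 | P1 34-46 |
Completion: P0=34  P1=46  P2=5  P3=11  P4=22

11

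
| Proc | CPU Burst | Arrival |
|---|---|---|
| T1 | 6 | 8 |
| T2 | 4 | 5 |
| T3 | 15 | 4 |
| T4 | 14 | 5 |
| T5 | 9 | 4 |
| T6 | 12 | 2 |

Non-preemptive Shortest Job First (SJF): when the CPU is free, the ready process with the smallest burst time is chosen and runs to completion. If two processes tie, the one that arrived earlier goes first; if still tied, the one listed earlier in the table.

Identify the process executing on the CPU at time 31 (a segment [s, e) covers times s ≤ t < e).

Gantt: | idle 0-2 | T6 2-14 | T2 14-18 | T1 18-24 | T5 24-33 | T4 33-47 | T3 47-62 |
Completion: T1=24  T2=18  T3=62  T4=47  T5=33  T6=14

T5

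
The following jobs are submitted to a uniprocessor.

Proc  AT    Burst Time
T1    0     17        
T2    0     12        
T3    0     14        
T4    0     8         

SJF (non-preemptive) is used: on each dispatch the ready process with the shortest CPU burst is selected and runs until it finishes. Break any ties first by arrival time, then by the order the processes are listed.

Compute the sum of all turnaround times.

Gantt: | T4 0-8 | T2 8-20 | T3 20-34 | T1 34-51 |
Completion: T1=51  T2=20  T3=34  T4=8
Turnaround (C−A): T1=51  T2=20  T3=34  T4=8
Turnaround = completion − arrival: T1=51, T2=20, T3=34, T4=8
Total turnaround = 51 + 20 + 34 + 8 = 113

113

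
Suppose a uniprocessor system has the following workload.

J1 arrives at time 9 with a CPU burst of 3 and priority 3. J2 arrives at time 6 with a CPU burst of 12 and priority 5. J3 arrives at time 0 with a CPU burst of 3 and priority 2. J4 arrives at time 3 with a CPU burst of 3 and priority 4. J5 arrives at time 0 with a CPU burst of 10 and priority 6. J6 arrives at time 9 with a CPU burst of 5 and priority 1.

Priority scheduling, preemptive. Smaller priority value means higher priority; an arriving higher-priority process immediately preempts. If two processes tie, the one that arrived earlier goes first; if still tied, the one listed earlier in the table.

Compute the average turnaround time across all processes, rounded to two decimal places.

12.50

Gantt: | J3 0-3 | J4 3-6 | J2 6-9 | J6 9-14 | J1 14-17 | J2 17-26 | J5 26-36 |
Completion: J1=17  J2=26  J3=3  J4=6  J5=36  J6=14
Turnaround (C−A): J1=8  J2=20  J3=3  J4=3  J5=36  J6=5
Turnaround times: J1=8, J2=20, J3=3, J4=3, J5=36, J6=5
Average turnaround = (8+20+3+3+36+5) / 6 = 75/6 = 12.50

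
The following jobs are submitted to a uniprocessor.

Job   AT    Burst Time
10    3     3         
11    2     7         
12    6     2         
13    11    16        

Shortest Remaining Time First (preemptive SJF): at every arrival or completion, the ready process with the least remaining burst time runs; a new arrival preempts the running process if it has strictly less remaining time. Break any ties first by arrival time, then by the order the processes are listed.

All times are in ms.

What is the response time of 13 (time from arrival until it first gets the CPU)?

Gantt: | idle 0-2 | 11 2-3 | 10 3-6 | 12 6-8 | 11 8-14 | 13 14-30 |
Completion: 10=6  11=14  12=8  13=30
Response(13) = first start − arrival = 14 − 11 = 3

3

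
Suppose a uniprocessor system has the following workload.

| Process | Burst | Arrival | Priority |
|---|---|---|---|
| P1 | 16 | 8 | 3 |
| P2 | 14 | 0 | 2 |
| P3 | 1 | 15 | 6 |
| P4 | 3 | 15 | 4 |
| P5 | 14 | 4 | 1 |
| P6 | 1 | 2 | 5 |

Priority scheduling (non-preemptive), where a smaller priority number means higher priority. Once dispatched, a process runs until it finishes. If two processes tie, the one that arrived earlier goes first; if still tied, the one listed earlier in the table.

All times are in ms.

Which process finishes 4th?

Gantt: | P2 0-14 | P5 14-28 | P1 28-44 | P4 44-47 | P6 47-48 | P3 48-49 |
Completion: P1=44  P2=14  P3=49  P4=47  P5=28  P6=48
Finish order: P2 → P5 → P1 → P4 → P6 → P3

P4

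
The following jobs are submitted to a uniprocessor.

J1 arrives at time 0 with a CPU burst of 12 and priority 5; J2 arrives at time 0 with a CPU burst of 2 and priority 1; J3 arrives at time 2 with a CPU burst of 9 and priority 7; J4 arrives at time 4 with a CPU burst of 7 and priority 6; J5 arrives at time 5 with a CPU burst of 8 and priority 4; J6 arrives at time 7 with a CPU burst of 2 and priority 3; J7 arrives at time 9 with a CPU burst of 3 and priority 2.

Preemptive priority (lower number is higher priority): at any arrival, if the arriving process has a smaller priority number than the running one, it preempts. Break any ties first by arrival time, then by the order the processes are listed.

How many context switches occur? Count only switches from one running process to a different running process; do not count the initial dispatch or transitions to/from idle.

Timeline: | J2 0-2 | J1 2-5 | J5 5-7 | J6 7-9 | J7 9-12 | J5 12-18 | J1 18-27 | J4 27-34 | J3 34-43 |
Completion: J1=27  J2=2  J3=43  J4=34  J5=18  J6=9  J7=12
Turnaround (C−A): J1=27  J2=2  J3=41  J4=30  J5=13  J6=2  J7=3

8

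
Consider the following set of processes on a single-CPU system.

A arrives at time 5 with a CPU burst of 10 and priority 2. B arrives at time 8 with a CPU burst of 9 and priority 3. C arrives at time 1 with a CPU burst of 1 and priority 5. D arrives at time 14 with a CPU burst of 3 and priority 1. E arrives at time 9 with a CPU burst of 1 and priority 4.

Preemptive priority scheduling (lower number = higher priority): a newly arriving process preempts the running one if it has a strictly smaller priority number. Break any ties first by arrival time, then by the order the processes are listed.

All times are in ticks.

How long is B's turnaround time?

Gantt: | idle 0-1 | C 1-2 | idle 2-5 | A 5-14 | D 14-17 | A 17-18 | B 18-27 | E 27-28 |
Completion: A=18  B=27  C=2  D=17  E=28
Turnaround (C−A): A=13  B=19  C=1  D=3  E=19
Turnaround(B) = completion − arrival = 27 − 8 = 19

19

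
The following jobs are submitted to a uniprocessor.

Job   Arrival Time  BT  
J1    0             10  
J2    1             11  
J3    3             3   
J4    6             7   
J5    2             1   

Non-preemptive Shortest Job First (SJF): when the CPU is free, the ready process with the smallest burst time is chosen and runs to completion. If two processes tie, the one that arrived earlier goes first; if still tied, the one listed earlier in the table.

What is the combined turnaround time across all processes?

Gantt: | J1 0-10 | J5 10-11 | J3 11-14 | J4 14-21 | J2 21-32 |
Completion: J1=10  J2=32  J3=14  J4=21  J5=11
Turnaround (C−A): J1=10  J2=31  J3=11  J4=15  J5=9
Turnaround = completion − arrival: J1=10, J2=31, J3=11, J4=15, J5=9
Total turnaround = 10 + 31 + 11 + 15 + 9 = 76

76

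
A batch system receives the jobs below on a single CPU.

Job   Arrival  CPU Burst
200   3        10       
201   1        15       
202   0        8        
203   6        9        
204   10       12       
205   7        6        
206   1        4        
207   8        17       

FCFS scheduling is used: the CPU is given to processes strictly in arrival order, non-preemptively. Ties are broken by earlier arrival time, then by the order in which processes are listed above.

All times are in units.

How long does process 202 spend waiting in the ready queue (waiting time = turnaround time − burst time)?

Timeline: | 202 0-8 | 201 8-23 | 206 23-27 | 200 27-37 | 203 37-46 | 205 46-52 | 207 52-69 | 204 69-81 |
Completion: 200=37  201=23  202=8  203=46  204=81  205=52  206=27  207=69
Turnaround (C−A): 200=34  201=22  202=8  203=40  204=71  205=45  206=26  207=61
Waiting(202) = turnaround − burst = 8 − 8 = 0

0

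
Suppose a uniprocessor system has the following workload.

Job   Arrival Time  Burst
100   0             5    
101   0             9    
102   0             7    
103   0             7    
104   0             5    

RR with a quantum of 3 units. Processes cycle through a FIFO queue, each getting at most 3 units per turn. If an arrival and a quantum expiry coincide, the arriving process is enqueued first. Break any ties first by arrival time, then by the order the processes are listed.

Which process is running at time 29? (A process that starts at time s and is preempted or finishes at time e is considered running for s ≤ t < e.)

Gantt: | 100 0-3 | 101 3-6 | 102 6-9 | 103 9-12 | 104 12-15 | 100 15-17 | 101 17-20 | 102 20-23 | 103 23-26 | 104 26-28 | 101 28-31 | 102 31-32 | 103 32-33 |
Completion: 100=17  101=31  102=32  103=33  104=28
Turnaround (C−A): 100=17  101=31  102=32  103=33  104=28

101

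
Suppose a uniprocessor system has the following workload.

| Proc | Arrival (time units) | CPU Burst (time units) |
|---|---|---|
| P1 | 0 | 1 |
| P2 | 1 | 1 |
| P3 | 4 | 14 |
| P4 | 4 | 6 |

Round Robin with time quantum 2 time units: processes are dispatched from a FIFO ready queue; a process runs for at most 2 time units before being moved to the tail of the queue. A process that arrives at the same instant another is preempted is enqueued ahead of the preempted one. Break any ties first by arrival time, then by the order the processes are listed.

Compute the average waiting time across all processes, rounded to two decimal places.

Timeline: | P1 0-1 | P2 1-2 | idle 2-4 | P3 4-6 | P4 6-8 | P3 8-10 | P4 10-12 | P3 12-14 | P4 14-16 | P3 16-24 |
Completion: P1=1  P2=2  P3=24  P4=16
Turnaround (C−A): P1=1  P2=1  P3=20  P4=12
Waiting times: P1=0, P2=0, P3=6, P4=6
Average waiting = (0+0+6+6) / 4 = 12/4 = 3.00

3.00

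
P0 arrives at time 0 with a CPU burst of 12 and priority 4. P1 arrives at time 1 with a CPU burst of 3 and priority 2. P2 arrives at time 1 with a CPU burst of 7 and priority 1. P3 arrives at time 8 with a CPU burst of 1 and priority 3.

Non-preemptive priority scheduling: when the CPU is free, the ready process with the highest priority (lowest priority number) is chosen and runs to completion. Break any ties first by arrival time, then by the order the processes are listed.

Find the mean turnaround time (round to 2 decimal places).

Gantt: | P0 0-12 | P2 12-19 | P1 19-22 | P3 22-23 |
Completion: P0=12  P1=22  P2=19  P3=23
Turnaround times: P0=12, P1=21, P2=18, P3=15
Average turnaround = (12+21+18+15) / 4 = 66/4 = 16.50

16.50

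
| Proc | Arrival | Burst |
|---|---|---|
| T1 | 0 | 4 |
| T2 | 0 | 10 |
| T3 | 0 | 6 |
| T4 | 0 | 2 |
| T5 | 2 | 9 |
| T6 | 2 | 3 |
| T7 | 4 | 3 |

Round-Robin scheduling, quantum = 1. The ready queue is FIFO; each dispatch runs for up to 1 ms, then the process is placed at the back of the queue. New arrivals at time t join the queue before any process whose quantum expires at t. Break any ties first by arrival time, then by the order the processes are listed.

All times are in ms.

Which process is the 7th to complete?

Timeline: | T1 0-1 | T2 1-2 | T3 2-3 | T4 3-4 | T1 4-5 | T5 5-6 | T6 6-7 | T2 7-8 | T3 8-9 | T7 9-10 | T4 10-11 | T1 11-12 | T5 12-13 | T6 13-14 | T2 14-15 | T3 15-16 | T7 16-17 | T1 17-18 | T5 18-19 | T6 19-20 | T2 20-21 | T3 21-22 | T7 22-23 | T5 23-24 | T2 24-25 | T3 25-26 | T5 26-27 | T2 27-28 | T3 28-29 | T5 29-30 | T2 30-31 | T5 31-32 | T2 32-33 | T5 33-34 | T2 34-35 | T5 35-36 | T2 36-37 |
Completion: T1=18  T2=37  T3=29  T4=11  T5=36  T6=20  T7=23
Turnaround (C−A): T1=18  T2=37  T3=29  T4=11  T5=34  T6=18  T7=19
Finish order: T4 → T1 → T6 → T7 → T3 → T5 → T2

T2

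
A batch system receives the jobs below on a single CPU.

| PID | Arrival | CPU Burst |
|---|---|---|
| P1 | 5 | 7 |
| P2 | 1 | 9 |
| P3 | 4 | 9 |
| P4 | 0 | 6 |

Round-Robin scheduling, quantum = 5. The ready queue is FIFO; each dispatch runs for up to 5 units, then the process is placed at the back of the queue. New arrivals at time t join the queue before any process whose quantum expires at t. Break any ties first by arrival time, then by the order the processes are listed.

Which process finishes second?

Timeline: | P4 0-5 | P2 5-10 | P3 10-15 | P1 15-20 | P4 20-21 | P2 21-25 | P3 25-29 | P1 29-31 |
Completion: P1=31  P2=25  P3=29  P4=21
Turnaround (C−A): P1=26  P2=24  P3=25  P4=21
Finish order: P4 → P2 → P3 → P1

P2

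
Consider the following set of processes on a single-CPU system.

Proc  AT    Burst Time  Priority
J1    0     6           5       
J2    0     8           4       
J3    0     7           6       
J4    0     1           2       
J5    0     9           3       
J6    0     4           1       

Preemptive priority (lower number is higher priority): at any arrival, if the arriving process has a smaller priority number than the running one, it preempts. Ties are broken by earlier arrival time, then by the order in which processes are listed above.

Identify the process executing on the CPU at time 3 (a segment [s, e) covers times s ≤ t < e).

Timeline: | J6 0-4 | J4 4-5 | J5 5-14 | J2 14-22 | J1 22-28 | J3 28-35 |
Completion: J1=28  J2=22  J3=35  J4=5  J5=14  J6=4
Turnaround (C−A): J1=28  J2=22  J3=35  J4=5  J5=14  J6=4

J6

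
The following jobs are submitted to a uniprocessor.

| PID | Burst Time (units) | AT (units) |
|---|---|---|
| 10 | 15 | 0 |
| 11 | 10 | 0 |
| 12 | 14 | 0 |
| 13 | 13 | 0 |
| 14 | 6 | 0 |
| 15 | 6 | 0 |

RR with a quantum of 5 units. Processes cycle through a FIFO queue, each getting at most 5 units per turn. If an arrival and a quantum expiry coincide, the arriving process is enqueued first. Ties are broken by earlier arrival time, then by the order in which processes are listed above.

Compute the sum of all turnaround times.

325

Timeline: | 10 0-5 | 11 5-10 | 12 10-15 | 13 15-20 | 14 20-25 | 15 25-30 | 10 30-35 | 11 35-40 | 12 40-45 | 13 45-50 | 14 50-51 | 15 51-52 | 10 52-57 | 12 57-61 | 13 61-64 |
Completion: 10=57  11=40  12=61  13=64  14=51  15=52
Turnaround (C−A): 10=57  11=40  12=61  13=64  14=51  15=52
Turnaround = completion − arrival: 10=57, 11=40, 12=61, 13=64, 14=51, 15=52
Total turnaround = 57 + 40 + 61 + 64 + 51 + 52 = 325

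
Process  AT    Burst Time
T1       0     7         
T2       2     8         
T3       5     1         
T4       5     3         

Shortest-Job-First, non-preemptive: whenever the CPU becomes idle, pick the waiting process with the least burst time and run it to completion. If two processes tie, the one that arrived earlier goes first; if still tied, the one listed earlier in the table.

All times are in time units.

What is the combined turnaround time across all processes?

Gantt: | T1 0-7 | T3 7-8 | T4 8-11 | T2 11-19 |
Completion: T1=7  T2=19  T3=8  T4=11
Turnaround = completion − arrival: T1=7, T2=17, T3=3, T4=6
Total turnaround = 7 + 17 + 3 + 6 = 33

33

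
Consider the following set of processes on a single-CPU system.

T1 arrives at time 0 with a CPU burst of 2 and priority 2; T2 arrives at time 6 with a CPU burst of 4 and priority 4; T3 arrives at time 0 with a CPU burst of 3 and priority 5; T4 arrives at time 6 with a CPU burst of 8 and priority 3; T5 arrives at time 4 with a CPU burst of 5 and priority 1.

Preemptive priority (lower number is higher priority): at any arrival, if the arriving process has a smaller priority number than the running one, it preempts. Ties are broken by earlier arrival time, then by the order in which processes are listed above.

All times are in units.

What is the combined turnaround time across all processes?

Schedule: | T1 0-2 | T3 2-4 | T5 4-9 | T4 9-17 | T2 17-21 | T3 21-22 |
Completion: T1=2  T2=21  T3=22  T4=17  T5=9
Turnaround (C−A): T1=2  T2=15  T3=22  T4=11  T5=5
Turnaround = completion − arrival: T1=2, T2=15, T3=22, T4=11, T5=5
Total turnaround = 2 + 15 + 22 + 11 + 5 = 55

55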